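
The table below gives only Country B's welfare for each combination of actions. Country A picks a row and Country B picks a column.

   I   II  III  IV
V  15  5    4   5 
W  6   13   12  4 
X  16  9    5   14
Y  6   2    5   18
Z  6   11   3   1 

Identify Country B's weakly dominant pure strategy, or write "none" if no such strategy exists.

I fails to dominate II at W (6<13).
II fails to dominate I at V (5<15).
III fails to dominate I at V (4<15).
IV fails to dominate I at V (5<15).
No single strategy dominates all the others.

none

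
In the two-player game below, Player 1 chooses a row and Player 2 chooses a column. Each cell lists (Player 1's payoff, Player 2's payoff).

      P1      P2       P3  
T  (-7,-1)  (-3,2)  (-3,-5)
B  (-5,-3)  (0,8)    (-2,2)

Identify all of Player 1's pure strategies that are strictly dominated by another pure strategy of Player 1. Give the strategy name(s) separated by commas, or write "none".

T

B strictly dominates T — P1: -5>-7, P2: 0>-3, P3: -2>-3.
B is not dominated — it holds its own against T at P1 (-5>-7).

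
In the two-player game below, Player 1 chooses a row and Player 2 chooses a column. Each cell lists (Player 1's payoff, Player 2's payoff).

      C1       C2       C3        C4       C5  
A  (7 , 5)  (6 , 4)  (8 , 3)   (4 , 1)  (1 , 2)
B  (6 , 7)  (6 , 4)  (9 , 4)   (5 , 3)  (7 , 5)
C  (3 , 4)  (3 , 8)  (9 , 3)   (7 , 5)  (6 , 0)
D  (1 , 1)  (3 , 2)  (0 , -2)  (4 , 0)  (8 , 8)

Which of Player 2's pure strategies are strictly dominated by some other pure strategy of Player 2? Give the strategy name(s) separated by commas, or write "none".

C1: no other strategy beats it everywhere (C2 at A (5>4); C3 at A (5>3); C4 at A (5>1); C5 at A (5>2)).
C2 is not dominated — it holds its own against C1 at C (8>4); C3 at A (4>3); C4 at A (4>1); C5 at A (4>2).
C3: dominated, since C1 does at least as well everywhere (A: 5>3, B: 7>4, C: 4>3, D: 1>-2).
C4 is strictly dominated by C2 (A: 4>1, B: 4>3, C: 8>5, D: 2>0).
Nothing dominates C5: C1 at D (8>1); C2 at B (5>4); C3 at B (5>4); C4 at A (2>1).

C3, C4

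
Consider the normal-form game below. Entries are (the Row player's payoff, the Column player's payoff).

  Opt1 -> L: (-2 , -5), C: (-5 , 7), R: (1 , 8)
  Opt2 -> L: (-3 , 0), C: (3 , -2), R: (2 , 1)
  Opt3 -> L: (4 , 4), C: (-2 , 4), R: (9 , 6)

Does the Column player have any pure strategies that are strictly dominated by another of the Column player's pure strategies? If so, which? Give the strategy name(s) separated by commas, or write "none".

L, C

L: dominated, since R does at least as well everywhere (Opt1: 8>-5, Opt2: 1>0, Opt3: 6>4).
C is strictly dominated by R (Opt1: 8>7, Opt2: 1>-2, Opt3: 6>4).
R is not dominated — it holds its own against L at Opt1 (8>-5); C at Opt1 (8>7).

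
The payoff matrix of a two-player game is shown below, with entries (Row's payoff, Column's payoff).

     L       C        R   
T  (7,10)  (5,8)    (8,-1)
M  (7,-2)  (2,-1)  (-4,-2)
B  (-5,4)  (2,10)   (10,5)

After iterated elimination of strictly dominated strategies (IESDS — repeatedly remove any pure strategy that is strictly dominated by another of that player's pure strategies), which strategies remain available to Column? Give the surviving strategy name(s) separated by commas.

Column's strategy R is strictly dominated by C (T: 8>-1, M: -1>-2, B: 10>5) and is removed.
Row's strategy B is strictly dominated by T (L: 7>-5, C: 5>2) and is removed.
Among the remaining strategies, none is strictly dominated by another pure strategy of the same player, so the elimination stops.
Surviving strategies — Row: {T, M}; Column: {L, C}.

L, C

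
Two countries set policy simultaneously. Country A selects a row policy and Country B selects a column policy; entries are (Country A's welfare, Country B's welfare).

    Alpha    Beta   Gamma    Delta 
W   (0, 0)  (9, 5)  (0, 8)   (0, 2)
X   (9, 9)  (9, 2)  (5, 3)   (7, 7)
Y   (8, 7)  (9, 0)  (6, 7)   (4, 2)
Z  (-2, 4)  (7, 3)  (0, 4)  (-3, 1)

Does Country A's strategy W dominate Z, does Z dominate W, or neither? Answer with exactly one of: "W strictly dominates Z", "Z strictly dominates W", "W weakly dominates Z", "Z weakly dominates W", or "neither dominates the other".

W's payoffs vs Z's, by Country B's action — Alpha: 0>-2, Beta: 9>7, Gamma: 0=0, Delta: 0>-3.
W is at least as good everywhere and strictly better somewhere (tied only at Gamma), so W weakly but not strictly dominates Z.

W weakly dominates Z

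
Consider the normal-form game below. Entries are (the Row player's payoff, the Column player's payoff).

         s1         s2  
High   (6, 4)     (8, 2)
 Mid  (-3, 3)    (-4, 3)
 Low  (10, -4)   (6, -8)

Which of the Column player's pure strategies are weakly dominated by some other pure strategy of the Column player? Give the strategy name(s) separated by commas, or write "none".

Nothing dominates s1: s2 at High (4>2).
s2: dominated, since s1 does at least as well everywhere (High: 4>2, Mid: 3=3, Low: -4>-8).

s2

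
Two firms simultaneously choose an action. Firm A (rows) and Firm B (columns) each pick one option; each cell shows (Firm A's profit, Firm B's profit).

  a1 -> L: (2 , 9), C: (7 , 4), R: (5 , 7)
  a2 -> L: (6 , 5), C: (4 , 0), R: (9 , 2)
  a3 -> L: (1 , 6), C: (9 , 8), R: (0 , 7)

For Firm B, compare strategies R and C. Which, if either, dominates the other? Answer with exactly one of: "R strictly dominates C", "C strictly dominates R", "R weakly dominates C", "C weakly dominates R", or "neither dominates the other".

R's payoffs vs C's, by Firm A's action — a1: 7>4, a2: 2>0, a3: 7<8.
R does better at a1, a2 but worse at a3; neither strategy dominates the other.

neither dominates the other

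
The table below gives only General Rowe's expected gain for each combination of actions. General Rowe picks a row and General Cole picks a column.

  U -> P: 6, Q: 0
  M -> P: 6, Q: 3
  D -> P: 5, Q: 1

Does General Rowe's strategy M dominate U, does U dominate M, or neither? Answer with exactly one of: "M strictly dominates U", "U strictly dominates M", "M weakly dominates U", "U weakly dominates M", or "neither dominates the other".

Compare M to U across each opponent action: P: 6=6, Q: 3>0.
M is at least as good everywhere and strictly better somewhere (tied only at P), so M weakly but not strictly dominates U.

M weakly dominates U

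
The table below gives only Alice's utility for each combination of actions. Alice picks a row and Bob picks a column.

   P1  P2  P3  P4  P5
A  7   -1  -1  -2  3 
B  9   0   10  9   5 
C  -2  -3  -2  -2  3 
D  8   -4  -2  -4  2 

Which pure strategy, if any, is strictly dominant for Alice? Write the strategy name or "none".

B vs A: P1: 9>7, P2: 0>-1, P3: 10>-1, P4: 9>-2, P5: 5>3.
B vs C: P1: 9>-2, P2: 0>-3, P3: 10>-2, P4: 9>-2, P5: 5>3.
B vs D: P1: 9>8, P2: 0>-4, P3: 10>-2, P4: 9>-4, P5: 5>2.
B strictly beats every other strategy against every opponent action, so it is strictly dominant.

B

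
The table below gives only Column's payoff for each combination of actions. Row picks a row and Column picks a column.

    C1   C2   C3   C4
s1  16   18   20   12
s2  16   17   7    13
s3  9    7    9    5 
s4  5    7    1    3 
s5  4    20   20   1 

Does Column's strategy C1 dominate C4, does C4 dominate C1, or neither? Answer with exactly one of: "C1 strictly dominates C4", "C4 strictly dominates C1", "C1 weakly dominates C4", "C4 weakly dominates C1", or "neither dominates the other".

Compare C1 to C4 across each opponent action: s1: 16>12, s2: 16>13, s3: 9>5, s4: 5>3, s5: 4>1.
C1 gives a strictly higher payoff against each opponent action, so C1 strictly dominates C4.

C1 strictly dominates C4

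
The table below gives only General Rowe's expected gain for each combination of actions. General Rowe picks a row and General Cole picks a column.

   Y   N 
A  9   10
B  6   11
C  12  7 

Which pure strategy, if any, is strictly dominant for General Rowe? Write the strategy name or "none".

none

A fails to dominate B at N (10<11).
B fails to dominate A at Y (6<9).
C fails to dominate A at N (7<10).
No single strategy dominates all the others.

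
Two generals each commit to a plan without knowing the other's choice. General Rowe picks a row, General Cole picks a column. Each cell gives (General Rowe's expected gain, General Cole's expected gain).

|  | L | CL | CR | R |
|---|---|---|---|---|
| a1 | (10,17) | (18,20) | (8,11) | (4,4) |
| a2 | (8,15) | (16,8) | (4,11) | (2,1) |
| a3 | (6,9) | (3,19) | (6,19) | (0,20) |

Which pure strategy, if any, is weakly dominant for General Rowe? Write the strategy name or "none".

a1

a1 vs a2: L: 10>8, CL: 18>16, CR: 8>4, R: 4>2.
a1 vs a3: L: 10>6, CL: 18>3, CR: 8>6, R: 4>0.
a1 is at least as good as every other strategy against every opponent action, so it is weakly dominant.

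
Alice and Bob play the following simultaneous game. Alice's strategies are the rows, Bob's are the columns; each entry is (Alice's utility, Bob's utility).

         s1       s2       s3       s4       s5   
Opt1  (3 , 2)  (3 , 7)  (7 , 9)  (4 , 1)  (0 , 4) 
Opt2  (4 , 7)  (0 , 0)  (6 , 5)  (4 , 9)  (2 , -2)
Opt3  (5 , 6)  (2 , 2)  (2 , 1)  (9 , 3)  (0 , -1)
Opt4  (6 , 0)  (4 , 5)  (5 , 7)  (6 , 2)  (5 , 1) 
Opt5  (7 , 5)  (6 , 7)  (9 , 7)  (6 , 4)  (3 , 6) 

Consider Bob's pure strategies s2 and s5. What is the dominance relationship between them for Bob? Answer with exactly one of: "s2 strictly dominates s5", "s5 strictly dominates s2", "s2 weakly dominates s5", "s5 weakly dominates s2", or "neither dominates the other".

s2's payoffs vs s5's, by Alice's action — Opt1: 7>4, Opt2: 0>-2, Opt3: 2>-1, Opt4: 5>1, Opt5: 7>6.
s2 gives a strictly higher payoff against every action of Alice, so s2 strictly dominates s5.

s2 strictly dominates s5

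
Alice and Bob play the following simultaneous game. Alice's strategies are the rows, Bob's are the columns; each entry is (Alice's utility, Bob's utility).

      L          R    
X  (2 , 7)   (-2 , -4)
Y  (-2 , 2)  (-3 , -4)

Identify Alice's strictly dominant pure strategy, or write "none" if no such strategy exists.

X vs Y: L: 2>-2, R: -2>-3.
X strictly beats every other strategy against every opponent action, so it is strictly dominant.

X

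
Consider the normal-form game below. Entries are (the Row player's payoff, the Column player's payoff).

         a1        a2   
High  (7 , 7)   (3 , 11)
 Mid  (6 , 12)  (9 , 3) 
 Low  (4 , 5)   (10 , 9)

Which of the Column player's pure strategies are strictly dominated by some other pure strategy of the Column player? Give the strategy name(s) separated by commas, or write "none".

a1 is not dominated — it holds its own against a2 at Mid (12>3).
Nothing dominates a2: a1 at High (11>7).

none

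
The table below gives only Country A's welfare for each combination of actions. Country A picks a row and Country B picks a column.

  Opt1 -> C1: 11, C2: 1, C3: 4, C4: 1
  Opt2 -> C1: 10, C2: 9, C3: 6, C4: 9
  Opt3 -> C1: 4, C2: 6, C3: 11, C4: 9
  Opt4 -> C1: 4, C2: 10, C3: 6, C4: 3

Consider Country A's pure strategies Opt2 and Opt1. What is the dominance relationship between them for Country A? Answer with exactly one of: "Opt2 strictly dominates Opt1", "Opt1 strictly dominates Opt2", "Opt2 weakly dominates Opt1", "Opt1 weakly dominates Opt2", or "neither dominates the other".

Opt2's payoffs vs Opt1's, by Country B's action — C1: 10<11, C2: 9>1, C3: 6>4, C4: 9>1.
Opt2 does better at C2, C3, C4 but worse at C1; neither strategy dominates the other.

neither dominates the other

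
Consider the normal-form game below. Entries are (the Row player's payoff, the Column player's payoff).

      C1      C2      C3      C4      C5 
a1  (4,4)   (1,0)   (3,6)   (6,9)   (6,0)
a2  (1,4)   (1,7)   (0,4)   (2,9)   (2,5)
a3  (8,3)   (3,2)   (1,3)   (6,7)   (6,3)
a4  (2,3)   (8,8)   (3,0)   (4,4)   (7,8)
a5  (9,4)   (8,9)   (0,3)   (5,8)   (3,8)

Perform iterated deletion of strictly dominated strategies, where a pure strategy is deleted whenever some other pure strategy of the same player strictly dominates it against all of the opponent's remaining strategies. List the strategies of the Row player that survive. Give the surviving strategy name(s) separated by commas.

a1, a3, a4, a5

Row a2 is eliminated: a3 beats it against every remaining column (C1: 8>1, C2: 3>1, C3: 1>0, C4: 6>2, C5: 6>2).
Column C1 is eliminated: C4 beats it against every remaining row (a1: 9>4, a3: 7>3, a4: 4>3, a5: 8>4).
The Column player's strategy C3 is strictly dominated by C4 (a1: 9>6, a3: 7>3, a4: 4>0, a5: 8>3) and is removed.
Among the remaining strategies, none is strictly dominated by another pure strategy of the same player, so the elimination stops.
Surviving strategies — the Row player: {a1, a3, a4, a5}; the Column player: {C2, C4, C5}.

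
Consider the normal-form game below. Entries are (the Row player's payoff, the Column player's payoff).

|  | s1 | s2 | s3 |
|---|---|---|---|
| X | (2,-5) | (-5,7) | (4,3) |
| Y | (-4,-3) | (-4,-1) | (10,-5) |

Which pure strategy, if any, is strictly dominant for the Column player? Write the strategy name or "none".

s2 vs s1: X: 7>-5, Y: -1>-3.
s2 vs s3: X: 7>3, Y: -1>-5.
s2 strictly beats every other strategy against every opponent action, so it is strictly dominant.

s2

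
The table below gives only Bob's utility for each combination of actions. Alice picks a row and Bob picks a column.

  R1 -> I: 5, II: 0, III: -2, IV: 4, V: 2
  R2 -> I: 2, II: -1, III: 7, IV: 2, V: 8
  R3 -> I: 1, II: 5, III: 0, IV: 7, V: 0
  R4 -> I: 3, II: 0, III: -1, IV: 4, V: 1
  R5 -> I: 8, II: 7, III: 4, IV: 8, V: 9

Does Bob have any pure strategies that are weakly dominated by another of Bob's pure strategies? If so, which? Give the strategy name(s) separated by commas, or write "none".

II, III

I: no other strategy beats it everywhere (II at R1 (5>0); III at R1 (5>-2); IV at R1 (5>4); V at R1 (5>2)).
IV weakly dominates II — R1: 4>0, R2: 2>-1, R3: 7>5, R4: 4>0, R5: 8>7.
III is weakly dominated by V (R1: 2>-2, R2: 8>7, R3: 0=0, R4: 1>-1, R5: 9>4).
IV is not dominated — it holds its own against I at R3 (7>1); II at R1 (4>0); III at R1 (4>-2); V at R1 (4>2).
Nothing dominates V: I at R2 (8>2); II at R1 (2>0); III at R1 (2>-2); IV at R2 (8>2).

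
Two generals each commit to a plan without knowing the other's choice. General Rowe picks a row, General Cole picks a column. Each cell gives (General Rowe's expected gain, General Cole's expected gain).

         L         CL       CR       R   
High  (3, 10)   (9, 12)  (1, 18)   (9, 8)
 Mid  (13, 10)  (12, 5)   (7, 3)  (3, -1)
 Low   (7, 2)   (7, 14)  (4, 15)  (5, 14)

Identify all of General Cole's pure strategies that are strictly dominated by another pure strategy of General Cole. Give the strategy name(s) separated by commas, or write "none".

R

L: no other strategy beats it everywhere (CL at Mid (10>5); CR at Mid (10>3); R at High (10>8)).
CL is not dominated — it holds its own against L at High (12>10); CR at Mid (5>3); R at High (12>8).
CR: no other strategy beats it everywhere (L at High (18>10); CL at High (18>12); R at High (18>8)).
CR strictly dominates R — High: 18>8, Mid: 3>-1, Low: 15>14.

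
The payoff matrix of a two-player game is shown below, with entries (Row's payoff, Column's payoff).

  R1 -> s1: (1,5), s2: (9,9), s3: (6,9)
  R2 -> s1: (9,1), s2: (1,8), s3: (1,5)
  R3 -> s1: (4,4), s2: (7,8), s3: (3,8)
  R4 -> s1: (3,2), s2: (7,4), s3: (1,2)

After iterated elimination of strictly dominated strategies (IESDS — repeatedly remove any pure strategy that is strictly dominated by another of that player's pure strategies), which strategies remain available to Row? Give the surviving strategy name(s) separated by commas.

Column's strategy s1 is strictly dominated by s2 (R1: 9>5, R2: 8>1, R3: 8>4, R4: 4>2) and is removed.
Row's strategy R2 is strictly dominated by R1 (s2: 9>1, s3: 6>1) and is removed.
For Row, R1 strictly dominates R3 on the remaining columns (s2: 9>7, s3: 6>3); eliminate R3.
Row R4 is eliminated: R1 beats it against every remaining column (s2: 9>7, s3: 6>1).
Among the remaining strategies, none is strictly dominated by another pure strategy of the same player, so the elimination stops.
Surviving strategies — Row: {R1}; Column: {s2, s3}.

R1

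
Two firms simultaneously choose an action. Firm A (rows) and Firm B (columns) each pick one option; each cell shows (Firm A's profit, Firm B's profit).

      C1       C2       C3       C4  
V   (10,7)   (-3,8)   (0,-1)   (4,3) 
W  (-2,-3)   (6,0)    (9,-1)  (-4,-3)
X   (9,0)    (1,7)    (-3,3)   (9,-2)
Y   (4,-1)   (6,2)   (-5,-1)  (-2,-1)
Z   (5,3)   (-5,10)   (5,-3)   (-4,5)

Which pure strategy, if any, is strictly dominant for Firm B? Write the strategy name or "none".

C2 vs C1: V: 8>7, W: 0>-3, X: 7>0, Y: 2>-1, Z: 10>3.
C2 vs C3: V: 8>-1, W: 0>-1, X: 7>3, Y: 2>-1, Z: 10>-3.
C2 vs C4: V: 8>3, W: 0>-3, X: 7>-2, Y: 2>-1, Z: 10>5.
C2 strictly beats every other strategy against every opponent action, so it is strictly dominant.

C2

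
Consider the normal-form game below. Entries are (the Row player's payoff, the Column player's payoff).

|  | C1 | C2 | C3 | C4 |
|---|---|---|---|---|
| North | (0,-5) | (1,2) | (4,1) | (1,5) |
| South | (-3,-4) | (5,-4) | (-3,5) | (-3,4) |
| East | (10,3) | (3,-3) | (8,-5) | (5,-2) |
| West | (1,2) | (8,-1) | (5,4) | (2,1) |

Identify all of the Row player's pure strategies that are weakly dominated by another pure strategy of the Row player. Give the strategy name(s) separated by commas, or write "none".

North, South

East weakly dominates North — C1: 10>0, C2: 3>1, C3: 8>4, C4: 5>1.
West weakly dominates South — C1: 1>-3, C2: 8>5, C3: 5>-3, C4: 2>-3.
Nothing dominates East: North at C1 (10>0); South at C1 (10>-3); West at C1 (10>1).
Nothing dominates West: North at C1 (1>0); South at C1 (1>-3); East at C2 (8>3).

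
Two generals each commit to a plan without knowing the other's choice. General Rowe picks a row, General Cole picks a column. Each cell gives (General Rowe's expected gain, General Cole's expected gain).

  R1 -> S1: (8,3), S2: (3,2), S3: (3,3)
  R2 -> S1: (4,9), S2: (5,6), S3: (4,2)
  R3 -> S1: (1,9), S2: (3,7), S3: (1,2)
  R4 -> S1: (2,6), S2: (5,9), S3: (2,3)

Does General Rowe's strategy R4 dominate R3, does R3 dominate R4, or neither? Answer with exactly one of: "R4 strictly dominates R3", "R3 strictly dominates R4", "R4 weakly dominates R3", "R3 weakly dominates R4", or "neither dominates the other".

R4 strictly dominates R3

Compare R4 to R3 across each choice by General Cole: S1: 2>1, S2: 5>3, S3: 2>1.
R4 gives a strictly higher payoff against each choice by General Cole, so R4 strictly dominates R3.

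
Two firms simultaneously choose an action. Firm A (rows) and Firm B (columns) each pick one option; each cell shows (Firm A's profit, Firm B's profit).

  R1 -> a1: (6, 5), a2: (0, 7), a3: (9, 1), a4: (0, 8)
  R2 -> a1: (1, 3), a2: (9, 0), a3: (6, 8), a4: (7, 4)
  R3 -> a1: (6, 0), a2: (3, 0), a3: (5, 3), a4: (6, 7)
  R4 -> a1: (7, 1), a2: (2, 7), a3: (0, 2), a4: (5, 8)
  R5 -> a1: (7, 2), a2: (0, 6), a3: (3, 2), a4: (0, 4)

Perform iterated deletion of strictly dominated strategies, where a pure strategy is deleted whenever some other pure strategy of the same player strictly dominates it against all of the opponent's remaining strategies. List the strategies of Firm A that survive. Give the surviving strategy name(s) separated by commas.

Firm B's strategy a1 is strictly dominated by a4 (R1: 8>5, R2: 4>3, R3: 7>0, R4: 8>1, R5: 4>2) and is removed.
For Firm A, R2 strictly dominates R3 on the remaining columns (a2: 9>3, a3: 6>5, a4: 7>6); eliminate R3.
For Firm A, R2 strictly dominates R4 on the remaining columns (a2: 9>2, a3: 6>0, a4: 7>5); eliminate R4.
Firm A's strategy R5 is strictly dominated by R2 (a2: 9>0, a3: 6>3, a4: 7>0) and is removed.
Column a2 is eliminated: a4 beats it against every remaining row (R1: 8>7, R2: 4>0).
Among the remaining strategies, none is strictly dominated by another pure strategy of the same player, so the elimination stops.
Surviving strategies — Firm A: {R1, R2}; Firm B: {a3, a4}.

R1, R2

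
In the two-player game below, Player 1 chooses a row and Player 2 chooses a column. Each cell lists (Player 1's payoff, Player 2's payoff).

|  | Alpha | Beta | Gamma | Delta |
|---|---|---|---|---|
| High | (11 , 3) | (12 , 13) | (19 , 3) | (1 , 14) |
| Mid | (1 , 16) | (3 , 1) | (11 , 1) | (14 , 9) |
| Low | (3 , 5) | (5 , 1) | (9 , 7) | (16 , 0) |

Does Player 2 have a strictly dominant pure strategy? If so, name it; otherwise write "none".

none

Alpha fails to dominate Beta at High (3<13).
Beta fails to dominate Alpha at Mid (1<16).
Gamma fails to dominate Alpha at High (3=3).
Delta fails to dominate Alpha at Mid (9<16).
No single strategy dominates all the others.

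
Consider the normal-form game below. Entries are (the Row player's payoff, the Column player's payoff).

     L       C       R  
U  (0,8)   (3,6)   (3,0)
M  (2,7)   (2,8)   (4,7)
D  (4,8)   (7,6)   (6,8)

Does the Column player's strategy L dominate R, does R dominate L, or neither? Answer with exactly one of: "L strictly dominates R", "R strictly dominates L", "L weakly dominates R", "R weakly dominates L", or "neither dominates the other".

L's payoffs vs R's, by the Row player's action — U: 8>0, M: 7=7, D: 8=8.
L is at least as good everywhere and strictly better somewhere (tied only at M, D), so L weakly but not strictly dominates R.

L weakly dominates R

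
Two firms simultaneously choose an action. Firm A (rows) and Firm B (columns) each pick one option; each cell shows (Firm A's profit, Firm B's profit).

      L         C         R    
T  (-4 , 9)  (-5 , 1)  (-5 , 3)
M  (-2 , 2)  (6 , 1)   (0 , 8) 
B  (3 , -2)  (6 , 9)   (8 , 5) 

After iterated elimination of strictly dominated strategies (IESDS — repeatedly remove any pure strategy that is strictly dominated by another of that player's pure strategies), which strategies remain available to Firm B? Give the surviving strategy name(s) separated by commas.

C, R

Row T is eliminated: M beats it against every remaining column (L: -2>-4, C: 6>-5, R: 0>-5).
Column L is eliminated: R beats it against every remaining row (M: 8>2, B: 5>-2).
Among the remaining strategies, none is strictly dominated by another pure strategy of the same player, so the elimination stops.
Surviving strategies — Firm A: {M, B}; Firm B: {C, R}.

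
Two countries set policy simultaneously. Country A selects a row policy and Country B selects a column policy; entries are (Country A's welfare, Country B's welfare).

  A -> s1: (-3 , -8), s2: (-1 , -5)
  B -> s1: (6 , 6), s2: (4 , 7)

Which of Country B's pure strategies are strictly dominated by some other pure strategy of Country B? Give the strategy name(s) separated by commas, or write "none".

s2 strictly dominates s1 — A: -5>-8, B: 7>6.
s2: no other strategy beats it everywhere (s1 at A (-5>-8)).

s1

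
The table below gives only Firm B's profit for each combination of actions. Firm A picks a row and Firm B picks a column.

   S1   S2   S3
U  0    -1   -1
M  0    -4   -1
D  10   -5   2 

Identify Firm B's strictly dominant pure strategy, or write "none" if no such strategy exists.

S1 vs S2: U: 0>-1, M: 0>-4, D: 10>-5.
S1 vs S3: U: 0>-1, M: 0>-1, D: 10>2.
S1 strictly beats every other strategy against every opponent action, so it is strictly dominant.

S1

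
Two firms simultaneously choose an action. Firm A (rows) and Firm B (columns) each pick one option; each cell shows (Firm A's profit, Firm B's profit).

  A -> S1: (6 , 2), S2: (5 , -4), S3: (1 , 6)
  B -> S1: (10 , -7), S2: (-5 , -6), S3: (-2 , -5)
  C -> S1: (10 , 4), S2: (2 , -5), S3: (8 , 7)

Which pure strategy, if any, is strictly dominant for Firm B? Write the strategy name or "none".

S3 vs S1: A: 6>2, B: -5>-7, C: 7>4.
S3 vs S2: A: 6>-4, B: -5>-6, C: 7>-5.
S3 strictly beats every other strategy against every opponent action, so it is strictly dominant.

S3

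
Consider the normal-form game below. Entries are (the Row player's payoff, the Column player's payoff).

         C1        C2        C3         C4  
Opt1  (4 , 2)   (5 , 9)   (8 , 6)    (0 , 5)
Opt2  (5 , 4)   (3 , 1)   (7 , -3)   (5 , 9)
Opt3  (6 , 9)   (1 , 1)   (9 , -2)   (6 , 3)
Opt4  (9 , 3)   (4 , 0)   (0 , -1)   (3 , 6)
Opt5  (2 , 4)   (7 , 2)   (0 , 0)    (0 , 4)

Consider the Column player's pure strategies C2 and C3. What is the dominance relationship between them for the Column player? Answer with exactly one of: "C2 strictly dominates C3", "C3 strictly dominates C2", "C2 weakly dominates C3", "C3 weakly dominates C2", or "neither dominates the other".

C2's payoffs vs C3's, by the Row player's action — Opt1: 9>6, Opt2: 1>-3, Opt3: 1>-2, Opt4: 0>-1, Opt5: 2>0.
C2 gives a strictly higher payoff against each choice by the Row player, so C2 strictly dominates C3.

C2 strictly dominates C3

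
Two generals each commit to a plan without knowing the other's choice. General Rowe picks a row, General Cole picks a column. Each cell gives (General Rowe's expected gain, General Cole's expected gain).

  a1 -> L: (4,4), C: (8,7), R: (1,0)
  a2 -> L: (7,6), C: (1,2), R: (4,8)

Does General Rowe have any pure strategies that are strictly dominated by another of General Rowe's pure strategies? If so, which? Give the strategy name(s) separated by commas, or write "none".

none

Nothing dominates a1: a2 at C (8>1).
a2: no other strategy beats it everywhere (a1 at L (7>4)).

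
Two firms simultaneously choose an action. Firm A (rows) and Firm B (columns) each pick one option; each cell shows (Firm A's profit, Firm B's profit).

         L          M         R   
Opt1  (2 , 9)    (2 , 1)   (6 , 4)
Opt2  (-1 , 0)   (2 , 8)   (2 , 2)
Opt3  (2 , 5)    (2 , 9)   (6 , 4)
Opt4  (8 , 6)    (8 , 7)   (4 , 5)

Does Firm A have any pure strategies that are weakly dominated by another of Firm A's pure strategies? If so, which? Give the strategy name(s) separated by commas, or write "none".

Opt1 is not dominated — it holds its own against Opt2 at L (2>-1); Opt3 (identical payoffs); Opt4 at R (6>4).
Opt2: dominated, since Opt1 does at least as well everywhere (L: 2>-1, M: 2=2, R: 6>2).
Nothing dominates Opt3: Opt1 (identical payoffs); Opt2 at L (2>-1); Opt4 at R (6>4).
Nothing dominates Opt4: Opt1 at L (8>2); Opt2 at L (8>-1); Opt3 at L (8>2).

Opt2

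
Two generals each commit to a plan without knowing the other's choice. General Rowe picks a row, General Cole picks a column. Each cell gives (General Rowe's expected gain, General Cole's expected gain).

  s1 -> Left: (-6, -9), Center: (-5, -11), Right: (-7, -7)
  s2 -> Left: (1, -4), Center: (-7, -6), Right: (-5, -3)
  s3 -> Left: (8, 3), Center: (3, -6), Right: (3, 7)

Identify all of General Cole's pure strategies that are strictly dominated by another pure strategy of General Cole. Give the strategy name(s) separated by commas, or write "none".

Left, Center

Left: dominated, since Right does at least as well everywhere (s1: -7>-9, s2: -3>-4, s3: 7>3).
Left strictly dominates Center — s1: -9>-11, s2: -4>-6, s3: 3>-6.
Nothing dominates Right: Left at s1 (-7>-9); Center at s1 (-7>-11).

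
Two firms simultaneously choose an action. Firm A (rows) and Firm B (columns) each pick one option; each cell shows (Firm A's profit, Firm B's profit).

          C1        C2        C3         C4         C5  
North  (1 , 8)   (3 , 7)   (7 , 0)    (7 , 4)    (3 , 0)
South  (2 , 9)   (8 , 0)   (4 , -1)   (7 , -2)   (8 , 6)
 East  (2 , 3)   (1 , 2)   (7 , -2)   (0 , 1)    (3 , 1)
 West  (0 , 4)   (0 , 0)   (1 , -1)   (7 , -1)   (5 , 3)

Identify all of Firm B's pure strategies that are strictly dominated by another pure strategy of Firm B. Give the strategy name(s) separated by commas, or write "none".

C1 is not dominated — it holds its own against C2 at North (8>7); C3 at North (8>0); C4 at North (8>4); C5 at North (8>0).
C2: dominated, since C1 does at least as well everywhere (North: 8>7, South: 9>0, East: 3>2, West: 4>0).
C3 is strictly dominated by C1 (North: 8>0, South: 9>-1, East: 3>-2, West: 4>-1).
C1 strictly dominates C4 — North: 8>4, South: 9>-2, East: 3>1, West: 4>-1.
C5: dominated, since C1 does at least as well everywhere (North: 8>0, South: 9>6, East: 3>1, West: 4>3).

C2, C3, C4, C5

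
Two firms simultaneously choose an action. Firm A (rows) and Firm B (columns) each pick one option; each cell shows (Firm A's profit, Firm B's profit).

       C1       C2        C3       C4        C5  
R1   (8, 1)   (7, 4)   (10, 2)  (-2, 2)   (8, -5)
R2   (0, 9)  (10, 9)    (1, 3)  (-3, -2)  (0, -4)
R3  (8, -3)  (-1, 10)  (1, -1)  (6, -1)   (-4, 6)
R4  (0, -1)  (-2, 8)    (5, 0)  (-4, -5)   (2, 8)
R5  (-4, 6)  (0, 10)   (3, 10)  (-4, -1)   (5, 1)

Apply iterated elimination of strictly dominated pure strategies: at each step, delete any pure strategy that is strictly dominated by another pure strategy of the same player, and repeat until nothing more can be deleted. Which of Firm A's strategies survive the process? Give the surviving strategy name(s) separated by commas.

R1, R2, R3

For Firm A, R1 strictly dominates R4 on the remaining columns (C1: 8>0, C2: 7>-2, C3: 10>5, C4: -2>-4, C5: 8>2); eliminate R4.
For Firm A, R1 strictly dominates R5 on the remaining columns (C1: 8>-4, C2: 7>0, C3: 10>3, C4: -2>-4, C5: 8>5); eliminate R5.
For Firm B, C2 strictly dominates C3 on the remaining rows (R1: 4>2, R2: 9>3, R3: 10>-1); eliminate C3.
For Firm B, C2 strictly dominates C4 on the remaining rows (R1: 4>2, R2: 9>-2, R3: 10>-1); eliminate C4.
For Firm B, C2 strictly dominates C5 on the remaining rows (R1: 4>-5, R2: 9>-4, R3: 10>6); eliminate C5.
Among the remaining strategies, none is strictly dominated by another pure strategy of the same player, so the elimination stops.
Surviving strategies — Firm A: {R1, R2, R3}; Firm B: {C1, C2}.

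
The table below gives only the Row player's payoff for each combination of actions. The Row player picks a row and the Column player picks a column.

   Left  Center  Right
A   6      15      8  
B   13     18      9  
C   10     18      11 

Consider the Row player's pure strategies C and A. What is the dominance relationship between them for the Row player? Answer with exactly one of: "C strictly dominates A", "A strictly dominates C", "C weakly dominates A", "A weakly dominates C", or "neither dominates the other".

C strictly dominates A

C's payoffs vs A's, by the Column player's action — Left: 10>6, Center: 18>15, Right: 11>8.
Every comparison favours C, so C strictly dominates A.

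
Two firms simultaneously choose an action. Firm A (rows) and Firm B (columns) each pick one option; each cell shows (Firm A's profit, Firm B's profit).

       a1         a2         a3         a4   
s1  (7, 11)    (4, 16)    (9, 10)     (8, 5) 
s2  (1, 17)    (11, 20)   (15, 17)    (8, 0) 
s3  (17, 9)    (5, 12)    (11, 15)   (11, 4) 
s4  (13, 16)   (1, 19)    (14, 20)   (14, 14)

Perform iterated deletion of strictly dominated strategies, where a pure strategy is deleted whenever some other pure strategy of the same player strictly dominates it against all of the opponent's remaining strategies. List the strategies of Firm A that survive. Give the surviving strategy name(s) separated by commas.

s2

Row s1 is eliminated: s3 beats it against every remaining column (a1: 17>7, a2: 5>4, a3: 11>9, a4: 11>8).
Firm B's strategy a1 is strictly dominated by a2 (s2: 20>17, s3: 12>9, s4: 19>16) and is removed.
Firm B's strategy a4 is strictly dominated by a2 (s2: 20>0, s3: 12>4, s4: 19>14) and is removed.
Row s3 is eliminated: s2 beats it against every remaining column (a2: 11>5, a3: 15>11).
For Firm A, s2 strictly dominates s4 on the remaining columns (a2: 11>1, a3: 15>14); eliminate s4.
For Firm B, a2 strictly dominates a3 on the remaining rows (s2: 20>17); eliminate a3.
Among the remaining strategies, none is strictly dominated by another pure strategy of the same player, so the elimination stops.
Surviving strategies — Firm A: {s2}; Firm B: {a2}.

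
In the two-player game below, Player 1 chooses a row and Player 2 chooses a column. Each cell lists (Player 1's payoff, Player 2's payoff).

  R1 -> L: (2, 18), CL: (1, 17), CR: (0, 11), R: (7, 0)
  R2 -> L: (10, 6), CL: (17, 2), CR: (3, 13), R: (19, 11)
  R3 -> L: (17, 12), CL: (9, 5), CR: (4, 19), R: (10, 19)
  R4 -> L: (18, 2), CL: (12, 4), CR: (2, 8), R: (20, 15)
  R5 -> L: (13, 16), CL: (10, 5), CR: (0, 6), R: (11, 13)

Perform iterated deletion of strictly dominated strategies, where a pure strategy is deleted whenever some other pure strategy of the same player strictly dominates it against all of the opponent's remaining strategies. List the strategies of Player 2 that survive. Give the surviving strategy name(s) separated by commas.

CR, R

Row R1 is eliminated: R2 beats it against every remaining column (L: 10>2, CL: 17>1, CR: 3>0, R: 19>7).
Row R5 is eliminated: R4 beats it against every remaining column (L: 18>13, CL: 12>10, CR: 2>0, R: 20>11).
Column L is eliminated: CR beats it against every remaining row (R2: 13>6, R3: 19>12, R4: 8>2).
Player 2's strategy CL is strictly dominated by CR (R2: 13>2, R3: 19>5, R4: 8>4) and is removed.
Among the remaining strategies, none is strictly dominated by another pure strategy of the same player, so the elimination stops.
Surviving strategies — Player 1: {R2, R3, R4}; Player 2: {CR, R}.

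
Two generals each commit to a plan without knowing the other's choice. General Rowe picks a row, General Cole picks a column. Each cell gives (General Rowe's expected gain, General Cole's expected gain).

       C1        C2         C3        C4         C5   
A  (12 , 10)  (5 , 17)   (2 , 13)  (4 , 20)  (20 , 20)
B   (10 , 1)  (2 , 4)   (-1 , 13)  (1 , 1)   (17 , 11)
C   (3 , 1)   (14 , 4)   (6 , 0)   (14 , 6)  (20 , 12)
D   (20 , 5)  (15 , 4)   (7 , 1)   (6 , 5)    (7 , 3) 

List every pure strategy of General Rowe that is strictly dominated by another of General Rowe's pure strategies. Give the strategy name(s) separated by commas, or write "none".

B

Nothing dominates A: B at C1 (12>10); C at C1 (12>3); D at C5 (20>7).
B is strictly dominated by A (C1: 12>10, C2: 5>2, C3: 2>-1, C4: 4>1, C5: 20>17).
C is not dominated — it holds its own against A at C2 (14>5); B at C2 (14>2); D at C4 (14>6).
D: no other strategy beats it everywhere (A at C1 (20>12); B at C1 (20>10); C at C1 (20>3)).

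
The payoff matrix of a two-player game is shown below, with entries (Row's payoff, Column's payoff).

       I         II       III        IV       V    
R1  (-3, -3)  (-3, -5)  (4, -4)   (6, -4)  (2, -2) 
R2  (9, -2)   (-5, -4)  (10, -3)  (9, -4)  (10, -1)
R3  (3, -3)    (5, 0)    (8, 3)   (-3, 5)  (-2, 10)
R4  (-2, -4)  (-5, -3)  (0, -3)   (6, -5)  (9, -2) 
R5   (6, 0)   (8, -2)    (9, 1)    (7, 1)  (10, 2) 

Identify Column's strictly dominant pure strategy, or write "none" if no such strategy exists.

V

V vs I: R1: -2>-3, R2: -1>-2, R3: 10>-3, R4: -2>-4, R5: 2>0.
V vs II: R1: -2>-5, R2: -1>-4, R3: 10>0, R4: -2>-3, R5: 2>-2.
V vs III: R1: -2>-4, R2: -1>-3, R3: 10>3, R4: -2>-3, R5: 2>1.
V vs IV: R1: -2>-4, R2: -1>-4, R3: 10>5, R4: -2>-5, R5: 2>1.
V strictly beats every other strategy against every opponent action, so it is strictly dominant.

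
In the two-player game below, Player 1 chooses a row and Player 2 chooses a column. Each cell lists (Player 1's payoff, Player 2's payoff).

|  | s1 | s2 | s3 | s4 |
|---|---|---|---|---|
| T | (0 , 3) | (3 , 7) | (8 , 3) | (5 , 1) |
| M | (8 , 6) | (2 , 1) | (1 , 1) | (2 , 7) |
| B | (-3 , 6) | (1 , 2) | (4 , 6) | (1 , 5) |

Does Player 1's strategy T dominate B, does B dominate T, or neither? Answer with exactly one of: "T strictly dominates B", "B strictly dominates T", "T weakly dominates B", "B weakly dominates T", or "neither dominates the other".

T's payoffs vs B's, by Player 2's action — s1: 0>-3, s2: 3>1, s3: 8>4, s4: 5>1.
Every comparison favours T, so T strictly dominates B.

T strictly dominates B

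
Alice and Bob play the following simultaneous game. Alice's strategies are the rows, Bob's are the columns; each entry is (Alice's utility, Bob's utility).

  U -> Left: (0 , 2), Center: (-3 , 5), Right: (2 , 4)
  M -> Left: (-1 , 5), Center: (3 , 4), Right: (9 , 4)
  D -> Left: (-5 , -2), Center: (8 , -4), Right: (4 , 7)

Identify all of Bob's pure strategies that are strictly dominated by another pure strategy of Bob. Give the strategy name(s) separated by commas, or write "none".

none

Left is not dominated — it holds its own against Center at M (5>4); Right at M (5>4).
Center: no other strategy beats it everywhere (Left at U (5>2); Right at U (5>4)).
Right: no other strategy beats it everywhere (Left at U (4>2); Center at M (4=4)).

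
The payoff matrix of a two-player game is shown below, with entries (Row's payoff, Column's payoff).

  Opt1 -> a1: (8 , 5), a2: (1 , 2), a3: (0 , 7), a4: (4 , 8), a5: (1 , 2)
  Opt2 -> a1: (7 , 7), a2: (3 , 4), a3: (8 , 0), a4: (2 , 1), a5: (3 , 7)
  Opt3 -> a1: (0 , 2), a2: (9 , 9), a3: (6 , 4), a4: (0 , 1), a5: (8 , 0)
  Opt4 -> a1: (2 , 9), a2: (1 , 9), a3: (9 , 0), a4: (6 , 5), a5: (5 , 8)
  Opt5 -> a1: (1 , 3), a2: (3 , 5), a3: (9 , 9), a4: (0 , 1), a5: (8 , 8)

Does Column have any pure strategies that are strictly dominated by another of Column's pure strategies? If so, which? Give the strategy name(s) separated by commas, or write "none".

none

Nothing dominates a1: a2 at Opt1 (5>2); a3 at Opt2 (7>0); a4 at Opt2 (7>1); a5 at Opt1 (5>2).
a2 is not dominated — it holds its own against a1 at Opt3 (9>2); a3 at Opt2 (4>0); a4 at Opt2 (4>1); a5 at Opt1 (2=2).
Nothing dominates a3: a1 at Opt1 (7>5); a2 at Opt1 (7>2); a4 at Opt3 (4>1); a5 at Opt1 (7>2).
a4 is not dominated — it holds its own against a1 at Opt1 (8>5); a2 at Opt1 (8>2); a3 at Opt1 (8>7); a5 at Opt1 (8>2).
a5: no other strategy beats it everywhere (a1 at Opt2 (7=7); a2 at Opt1 (2=2); a3 at Opt2 (7>0); a4 at Opt2 (7>1)).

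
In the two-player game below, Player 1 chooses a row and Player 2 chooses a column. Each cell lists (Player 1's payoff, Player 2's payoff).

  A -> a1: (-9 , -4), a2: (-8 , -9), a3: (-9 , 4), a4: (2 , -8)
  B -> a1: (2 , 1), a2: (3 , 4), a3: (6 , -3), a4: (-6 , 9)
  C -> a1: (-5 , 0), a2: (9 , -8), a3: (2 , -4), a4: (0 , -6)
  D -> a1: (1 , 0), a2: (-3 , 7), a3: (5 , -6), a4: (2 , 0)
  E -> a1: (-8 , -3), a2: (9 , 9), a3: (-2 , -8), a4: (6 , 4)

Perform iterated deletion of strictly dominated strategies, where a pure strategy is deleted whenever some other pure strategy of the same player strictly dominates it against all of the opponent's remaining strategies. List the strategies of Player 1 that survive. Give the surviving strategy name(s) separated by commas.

Row A is eliminated: E beats it against every remaining column (a1: -8>-9, a2: 9>-8, a3: -2>-9, a4: 6>2).
Column a3 is eliminated: a1 beats it against every remaining row (B: 1>-3, C: 0>-4, D: 0>-6, E: -3>-8).
Among the remaining strategies, none is strictly dominated by another pure strategy of the same player, so the elimination stops.
Surviving strategies — Player 1: {B, C, D, E}; Player 2: {a1, a2, a4}.

B, C, D, E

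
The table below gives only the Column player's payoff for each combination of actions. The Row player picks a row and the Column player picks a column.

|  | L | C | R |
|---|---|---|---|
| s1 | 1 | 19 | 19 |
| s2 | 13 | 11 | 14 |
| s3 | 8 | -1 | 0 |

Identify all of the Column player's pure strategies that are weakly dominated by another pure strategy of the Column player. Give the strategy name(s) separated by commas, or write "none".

C

L is not dominated — it holds its own against C at s2 (13>11); R at s3 (8>0).
C is weakly dominated by R (s1: 19=19, s2: 14>11, s3: 0>-1).
R: no other strategy beats it everywhere (L at s1 (19>1); C at s2 (14>11)).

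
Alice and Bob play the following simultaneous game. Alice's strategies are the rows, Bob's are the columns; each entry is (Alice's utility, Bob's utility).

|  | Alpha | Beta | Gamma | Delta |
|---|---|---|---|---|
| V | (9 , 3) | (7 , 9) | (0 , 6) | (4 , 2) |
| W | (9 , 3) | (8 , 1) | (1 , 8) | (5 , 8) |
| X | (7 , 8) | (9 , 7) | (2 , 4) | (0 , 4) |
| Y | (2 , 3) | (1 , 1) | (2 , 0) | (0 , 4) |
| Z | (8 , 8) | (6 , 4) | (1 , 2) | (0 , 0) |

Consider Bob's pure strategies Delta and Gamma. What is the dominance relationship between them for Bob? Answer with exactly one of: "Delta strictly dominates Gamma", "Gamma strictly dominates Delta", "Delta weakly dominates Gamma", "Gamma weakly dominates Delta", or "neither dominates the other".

Delta's payoffs vs Gamma's, by Alice's action — V: 2<6, W: 8=8, X: 4=4, Y: 4>0, Z: 0<2.
Delta does better at Y but worse at V, Z; neither strategy dominates the other.

neither dominates the other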